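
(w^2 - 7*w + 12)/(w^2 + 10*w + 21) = (w^2 - 7*w + 12)/(w^2 + 10*w + 21)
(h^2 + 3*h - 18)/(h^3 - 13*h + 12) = (h + 6)/(h^2 + 3*h - 4)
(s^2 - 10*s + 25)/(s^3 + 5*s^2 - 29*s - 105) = (s - 5)/(s^2 + 10*s + 21)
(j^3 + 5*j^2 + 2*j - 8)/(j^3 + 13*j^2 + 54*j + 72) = (j^2 + j - 2)/(j^2 + 9*j + 18)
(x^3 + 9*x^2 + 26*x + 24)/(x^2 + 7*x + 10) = (x^2 + 7*x + 12)/(x + 5)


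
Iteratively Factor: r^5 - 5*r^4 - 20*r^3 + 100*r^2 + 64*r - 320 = (r - 2)*(r^4 - 3*r^3 - 26*r^2 + 48*r + 160) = (r - 5)*(r - 2)*(r^3 + 2*r^2 - 16*r - 32) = (r - 5)*(r - 4)*(r - 2)*(r^2 + 6*r + 8) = (r - 5)*(r - 4)*(r - 2)*(r + 4)*(r + 2)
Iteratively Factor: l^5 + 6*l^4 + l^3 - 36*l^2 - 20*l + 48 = (l - 1)*(l^4 + 7*l^3 + 8*l^2 - 28*l - 48) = (l - 2)*(l - 1)*(l^3 + 9*l^2 + 26*l + 24) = (l - 2)*(l - 1)*(l + 2)*(l^2 + 7*l + 12) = (l - 2)*(l - 1)*(l + 2)*(l + 3)*(l + 4)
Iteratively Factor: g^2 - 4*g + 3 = (g - 3)*(g - 1)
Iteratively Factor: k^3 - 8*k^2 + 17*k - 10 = (k - 5)*(k^2 - 3*k + 2) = (k - 5)*(k - 1)*(k - 2)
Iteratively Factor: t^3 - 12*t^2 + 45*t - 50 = (t - 5)*(t^2 - 7*t + 10) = (t - 5)*(t - 2)*(t - 5)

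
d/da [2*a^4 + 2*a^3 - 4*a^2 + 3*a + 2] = 8*a^3 + 6*a^2 - 8*a + 3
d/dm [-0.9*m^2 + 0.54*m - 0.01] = 0.54 - 1.8*m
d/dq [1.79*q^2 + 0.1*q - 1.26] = 3.58*q + 0.1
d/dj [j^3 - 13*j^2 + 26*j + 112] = 3*j^2 - 26*j + 26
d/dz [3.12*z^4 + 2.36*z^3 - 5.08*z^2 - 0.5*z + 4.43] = 12.48*z^3 + 7.08*z^2 - 10.16*z - 0.5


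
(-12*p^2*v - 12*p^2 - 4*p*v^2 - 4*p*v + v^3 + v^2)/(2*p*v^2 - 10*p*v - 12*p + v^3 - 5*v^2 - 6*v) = (-6*p + v)/(v - 6)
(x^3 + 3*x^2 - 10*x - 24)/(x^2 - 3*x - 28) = (x^2 - x - 6)/(x - 7)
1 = 1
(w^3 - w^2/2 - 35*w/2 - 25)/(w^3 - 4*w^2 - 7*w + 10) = (w + 5/2)/(w - 1)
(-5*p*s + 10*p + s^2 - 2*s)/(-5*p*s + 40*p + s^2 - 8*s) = (s - 2)/(s - 8)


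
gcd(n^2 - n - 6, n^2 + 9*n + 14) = n + 2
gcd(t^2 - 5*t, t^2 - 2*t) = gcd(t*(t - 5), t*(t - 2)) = t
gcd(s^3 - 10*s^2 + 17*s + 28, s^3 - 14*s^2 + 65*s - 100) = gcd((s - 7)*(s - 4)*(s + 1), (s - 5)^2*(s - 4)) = s - 4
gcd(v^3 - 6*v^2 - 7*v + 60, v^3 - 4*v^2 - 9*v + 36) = v^2 - v - 12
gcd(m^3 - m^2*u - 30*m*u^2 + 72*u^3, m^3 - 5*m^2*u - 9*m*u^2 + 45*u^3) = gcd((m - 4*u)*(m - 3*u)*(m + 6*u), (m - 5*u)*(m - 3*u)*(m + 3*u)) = -m + 3*u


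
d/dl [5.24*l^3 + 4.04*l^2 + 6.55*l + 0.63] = 15.72*l^2 + 8.08*l + 6.55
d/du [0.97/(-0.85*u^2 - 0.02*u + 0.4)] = (1.649*u + 0.0194)/(0.85*u^2 + 0.02*u - 0.4)^2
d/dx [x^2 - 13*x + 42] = 2*x - 13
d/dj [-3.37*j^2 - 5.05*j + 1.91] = -6.74*j - 5.05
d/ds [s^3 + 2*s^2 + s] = 3*s^2 + 4*s + 1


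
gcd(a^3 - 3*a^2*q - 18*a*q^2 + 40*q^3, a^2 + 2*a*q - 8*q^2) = -a^2 - 2*a*q + 8*q^2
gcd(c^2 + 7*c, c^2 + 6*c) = c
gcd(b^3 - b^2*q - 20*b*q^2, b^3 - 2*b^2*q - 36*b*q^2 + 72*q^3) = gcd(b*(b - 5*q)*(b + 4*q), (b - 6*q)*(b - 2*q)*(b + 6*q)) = 1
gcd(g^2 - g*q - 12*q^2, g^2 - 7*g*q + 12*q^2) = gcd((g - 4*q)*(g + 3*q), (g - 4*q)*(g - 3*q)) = -g + 4*q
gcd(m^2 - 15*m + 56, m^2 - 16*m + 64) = m - 8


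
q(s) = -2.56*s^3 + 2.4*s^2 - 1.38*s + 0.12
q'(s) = -7.68*s^2 + 4.8*s - 1.38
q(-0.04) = 0.18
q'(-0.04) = -1.58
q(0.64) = -0.45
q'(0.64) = -1.45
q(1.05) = -1.65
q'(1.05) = -4.81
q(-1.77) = 24.28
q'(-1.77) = -33.94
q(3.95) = -125.66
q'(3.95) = -102.25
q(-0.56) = 2.10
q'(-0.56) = -6.48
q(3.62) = -94.87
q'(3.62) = -84.65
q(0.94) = -1.18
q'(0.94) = -3.65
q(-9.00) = 2073.18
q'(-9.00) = -666.66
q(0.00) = 0.12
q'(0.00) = -1.38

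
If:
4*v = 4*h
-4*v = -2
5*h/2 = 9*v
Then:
No Solution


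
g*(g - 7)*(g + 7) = g^3 - 49*g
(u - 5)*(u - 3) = u^2 - 8*u + 15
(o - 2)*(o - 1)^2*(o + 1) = o^4 - 3*o^3 + o^2 + 3*o - 2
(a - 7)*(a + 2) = a^2 - 5*a - 14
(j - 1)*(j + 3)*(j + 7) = j^3 + 9*j^2 + 11*j - 21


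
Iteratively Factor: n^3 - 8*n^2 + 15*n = (n - 5)*(n^2 - 3*n) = (n - 5)*(n - 3)*(n)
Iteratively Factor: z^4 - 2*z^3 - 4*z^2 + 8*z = (z)*(z^3 - 2*z^2 - 4*z + 8) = z*(z - 2)*(z^2 - 4) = z*(z - 2)*(z + 2)*(z - 2)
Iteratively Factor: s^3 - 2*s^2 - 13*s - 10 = (s + 1)*(s^2 - 3*s - 10) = (s + 1)*(s + 2)*(s - 5)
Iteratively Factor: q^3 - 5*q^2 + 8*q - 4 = (q - 1)*(q^2 - 4*q + 4) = (q - 2)*(q - 1)*(q - 2)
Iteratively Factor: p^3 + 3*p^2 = (p)*(p^2 + 3*p) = p*(p + 3)*(p)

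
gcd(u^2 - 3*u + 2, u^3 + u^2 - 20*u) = 1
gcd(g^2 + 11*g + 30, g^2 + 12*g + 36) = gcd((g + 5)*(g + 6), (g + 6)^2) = g + 6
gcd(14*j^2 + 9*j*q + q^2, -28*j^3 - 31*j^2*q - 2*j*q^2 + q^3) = 1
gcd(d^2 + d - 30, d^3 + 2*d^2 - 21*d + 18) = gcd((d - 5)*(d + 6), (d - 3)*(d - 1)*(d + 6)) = d + 6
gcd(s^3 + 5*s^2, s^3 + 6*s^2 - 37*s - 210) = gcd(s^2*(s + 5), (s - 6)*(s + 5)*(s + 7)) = s + 5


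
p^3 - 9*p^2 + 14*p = p*(p - 7)*(p - 2)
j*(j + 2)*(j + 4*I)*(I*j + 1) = I*j^4 - 3*j^3 + 2*I*j^3 - 6*j^2 + 4*I*j^2 + 8*I*j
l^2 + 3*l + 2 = (l + 1)*(l + 2)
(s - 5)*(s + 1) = s^2 - 4*s - 5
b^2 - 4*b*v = b*(b - 4*v)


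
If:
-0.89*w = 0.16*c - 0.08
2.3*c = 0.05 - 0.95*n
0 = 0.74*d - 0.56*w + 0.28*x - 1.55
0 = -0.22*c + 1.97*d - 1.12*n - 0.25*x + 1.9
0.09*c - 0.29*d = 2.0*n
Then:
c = 0.01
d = -0.17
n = 0.02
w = 0.09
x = 6.16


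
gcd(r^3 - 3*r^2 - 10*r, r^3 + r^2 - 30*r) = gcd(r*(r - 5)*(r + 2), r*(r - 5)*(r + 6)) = r^2 - 5*r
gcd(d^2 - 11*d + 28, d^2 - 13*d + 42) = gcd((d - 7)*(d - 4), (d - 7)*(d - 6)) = d - 7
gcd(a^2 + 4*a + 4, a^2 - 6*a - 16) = a + 2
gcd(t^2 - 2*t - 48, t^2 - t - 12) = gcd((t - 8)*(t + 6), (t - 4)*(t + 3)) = 1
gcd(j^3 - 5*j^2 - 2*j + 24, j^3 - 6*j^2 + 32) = j^2 - 2*j - 8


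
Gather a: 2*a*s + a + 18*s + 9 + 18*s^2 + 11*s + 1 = a*(2*s + 1) + 18*s^2 + 29*s + 10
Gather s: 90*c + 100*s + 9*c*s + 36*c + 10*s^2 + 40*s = 126*c + 10*s^2 + s*(9*c + 140)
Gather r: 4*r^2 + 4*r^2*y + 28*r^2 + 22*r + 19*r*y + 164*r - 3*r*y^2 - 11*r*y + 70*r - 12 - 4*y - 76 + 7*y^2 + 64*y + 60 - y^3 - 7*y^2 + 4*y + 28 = r^2*(4*y + 32) + r*(-3*y^2 + 8*y + 256) - y^3 + 64*y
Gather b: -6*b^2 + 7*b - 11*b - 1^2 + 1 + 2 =-6*b^2 - 4*b + 2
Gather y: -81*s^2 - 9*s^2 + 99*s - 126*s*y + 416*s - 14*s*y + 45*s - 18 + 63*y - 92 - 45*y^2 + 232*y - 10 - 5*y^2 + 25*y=-90*s^2 + 560*s - 50*y^2 + y*(320 - 140*s) - 120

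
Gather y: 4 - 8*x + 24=28 - 8*x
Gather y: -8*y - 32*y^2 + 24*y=-32*y^2 + 16*y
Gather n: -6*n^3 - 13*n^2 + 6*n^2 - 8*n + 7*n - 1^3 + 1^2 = -6*n^3 - 7*n^2 - n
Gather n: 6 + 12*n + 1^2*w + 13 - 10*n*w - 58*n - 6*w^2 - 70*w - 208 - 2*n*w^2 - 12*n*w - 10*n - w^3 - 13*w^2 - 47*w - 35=n*(-2*w^2 - 22*w - 56) - w^3 - 19*w^2 - 116*w - 224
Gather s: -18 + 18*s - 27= 18*s - 45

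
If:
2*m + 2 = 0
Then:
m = -1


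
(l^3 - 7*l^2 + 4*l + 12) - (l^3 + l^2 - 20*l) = -8*l^2 + 24*l + 12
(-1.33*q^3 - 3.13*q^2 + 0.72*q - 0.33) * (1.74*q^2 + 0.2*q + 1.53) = -2.3142*q^5 - 5.7122*q^4 - 1.4081*q^3 - 5.2191*q^2 + 1.0356*q - 0.5049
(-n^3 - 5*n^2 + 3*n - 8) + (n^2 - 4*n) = -n^3 - 4*n^2 - n - 8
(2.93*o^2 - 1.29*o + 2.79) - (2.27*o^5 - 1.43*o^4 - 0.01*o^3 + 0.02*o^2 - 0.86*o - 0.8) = -2.27*o^5 + 1.43*o^4 + 0.01*o^3 + 2.91*o^2 - 0.43*o + 3.59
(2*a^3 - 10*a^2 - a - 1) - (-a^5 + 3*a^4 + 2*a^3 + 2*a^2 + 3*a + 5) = a^5 - 3*a^4 - 12*a^2 - 4*a - 6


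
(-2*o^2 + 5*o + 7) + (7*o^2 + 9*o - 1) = 5*o^2 + 14*o + 6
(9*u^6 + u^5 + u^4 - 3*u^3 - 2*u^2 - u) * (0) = 0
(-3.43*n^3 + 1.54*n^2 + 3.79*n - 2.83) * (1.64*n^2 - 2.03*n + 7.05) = -5.6252*n^5 + 9.4885*n^4 - 21.0921*n^3 - 1.4779*n^2 + 32.4644*n - 19.9515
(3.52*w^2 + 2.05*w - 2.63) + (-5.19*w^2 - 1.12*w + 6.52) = -1.67*w^2 + 0.93*w + 3.89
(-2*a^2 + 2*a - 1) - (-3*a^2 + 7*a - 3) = a^2 - 5*a + 2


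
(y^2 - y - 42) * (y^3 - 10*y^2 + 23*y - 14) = y^5 - 11*y^4 - 9*y^3 + 383*y^2 - 952*y + 588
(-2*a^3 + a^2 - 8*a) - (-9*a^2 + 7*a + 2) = -2*a^3 + 10*a^2 - 15*a - 2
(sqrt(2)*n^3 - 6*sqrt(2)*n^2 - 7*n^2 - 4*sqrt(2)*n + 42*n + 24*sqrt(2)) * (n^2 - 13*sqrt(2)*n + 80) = sqrt(2)*n^5 - 33*n^4 - 6*sqrt(2)*n^4 + 198*n^3 + 167*sqrt(2)*n^3 - 1002*sqrt(2)*n^2 - 456*n^2 - 320*sqrt(2)*n + 2736*n + 1920*sqrt(2)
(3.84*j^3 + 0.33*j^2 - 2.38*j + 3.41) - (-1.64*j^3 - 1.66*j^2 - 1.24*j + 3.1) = 5.48*j^3 + 1.99*j^2 - 1.14*j + 0.31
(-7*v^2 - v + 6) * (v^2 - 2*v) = -7*v^4 + 13*v^3 + 8*v^2 - 12*v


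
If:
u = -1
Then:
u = -1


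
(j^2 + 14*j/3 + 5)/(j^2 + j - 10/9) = 3*(j + 3)/(3*j - 2)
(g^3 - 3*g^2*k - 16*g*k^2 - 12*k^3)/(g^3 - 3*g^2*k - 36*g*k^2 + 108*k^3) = (g^2 + 3*g*k + 2*k^2)/(g^2 + 3*g*k - 18*k^2)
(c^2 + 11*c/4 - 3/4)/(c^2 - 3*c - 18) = (c - 1/4)/(c - 6)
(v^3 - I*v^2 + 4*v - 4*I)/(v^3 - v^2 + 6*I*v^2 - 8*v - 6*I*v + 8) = (v^2 - 3*I*v - 2)/(v^2 + v*(-1 + 4*I) - 4*I)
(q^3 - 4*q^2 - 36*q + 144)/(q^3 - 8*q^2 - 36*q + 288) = (q - 4)/(q - 8)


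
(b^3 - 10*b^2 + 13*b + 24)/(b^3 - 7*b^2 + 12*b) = (b^2 - 7*b - 8)/(b*(b - 4))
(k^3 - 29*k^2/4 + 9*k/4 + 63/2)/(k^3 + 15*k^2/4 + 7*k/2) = (k^2 - 9*k + 18)/(k*(k + 2))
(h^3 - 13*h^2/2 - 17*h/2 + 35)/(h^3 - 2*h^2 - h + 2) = (2*h^2 - 9*h - 35)/(2*(h^2 - 1))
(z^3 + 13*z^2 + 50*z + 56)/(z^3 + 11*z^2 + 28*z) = (z + 2)/z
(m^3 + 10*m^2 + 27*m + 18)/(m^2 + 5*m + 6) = (m^2 + 7*m + 6)/(m + 2)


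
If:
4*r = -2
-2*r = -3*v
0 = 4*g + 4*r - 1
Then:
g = 3/4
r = -1/2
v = -1/3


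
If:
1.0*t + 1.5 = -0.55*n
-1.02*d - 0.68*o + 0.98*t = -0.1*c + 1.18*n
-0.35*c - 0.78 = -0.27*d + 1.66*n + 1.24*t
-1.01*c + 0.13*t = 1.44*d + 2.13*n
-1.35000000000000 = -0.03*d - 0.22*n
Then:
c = -13.81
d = 0.22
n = 6.11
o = -19.95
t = -4.86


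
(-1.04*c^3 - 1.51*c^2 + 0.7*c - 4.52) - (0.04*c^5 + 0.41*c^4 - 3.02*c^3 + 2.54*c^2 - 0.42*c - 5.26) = -0.04*c^5 - 0.41*c^4 + 1.98*c^3 - 4.05*c^2 + 1.12*c + 0.74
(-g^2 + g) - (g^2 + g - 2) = 2 - 2*g^2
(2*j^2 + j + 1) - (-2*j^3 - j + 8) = 2*j^3 + 2*j^2 + 2*j - 7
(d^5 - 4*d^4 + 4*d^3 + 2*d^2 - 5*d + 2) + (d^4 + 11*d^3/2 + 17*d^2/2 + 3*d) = d^5 - 3*d^4 + 19*d^3/2 + 21*d^2/2 - 2*d + 2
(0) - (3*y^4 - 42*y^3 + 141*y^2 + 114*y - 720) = -3*y^4 + 42*y^3 - 141*y^2 - 114*y + 720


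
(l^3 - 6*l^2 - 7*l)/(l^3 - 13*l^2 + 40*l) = (l^2 - 6*l - 7)/(l^2 - 13*l + 40)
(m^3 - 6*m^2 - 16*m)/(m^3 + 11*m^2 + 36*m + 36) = m*(m - 8)/(m^2 + 9*m + 18)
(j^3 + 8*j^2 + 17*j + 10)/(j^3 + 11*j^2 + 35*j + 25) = (j + 2)/(j + 5)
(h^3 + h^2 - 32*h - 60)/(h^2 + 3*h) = (h^3 + h^2 - 32*h - 60)/(h*(h + 3))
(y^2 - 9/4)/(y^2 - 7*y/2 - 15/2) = (y - 3/2)/(y - 5)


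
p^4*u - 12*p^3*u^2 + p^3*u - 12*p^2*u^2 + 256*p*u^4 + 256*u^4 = (p - 8*u)^2*(p + 4*u)*(p*u + u)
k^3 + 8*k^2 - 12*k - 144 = (k - 4)*(k + 6)^2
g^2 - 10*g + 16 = (g - 8)*(g - 2)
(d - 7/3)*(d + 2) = d^2 - d/3 - 14/3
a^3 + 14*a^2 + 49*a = a*(a + 7)^2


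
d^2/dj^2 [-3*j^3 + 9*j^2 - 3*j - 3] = 18 - 18*j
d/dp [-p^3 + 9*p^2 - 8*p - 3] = -3*p^2 + 18*p - 8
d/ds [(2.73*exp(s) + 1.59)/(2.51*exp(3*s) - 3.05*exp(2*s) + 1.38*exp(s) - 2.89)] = (-13.7046*exp(3*s) - 3.6462*exp(2*s) + 9.699*exp(s) - 10.0839)*exp(s)/(6.3001*exp(6*s) - 15.311*exp(5*s) + 16.2301*exp(4*s) - 22.9258*exp(3*s) + 19.5334*exp(2*s) - 7.9764*exp(s) + 8.3521)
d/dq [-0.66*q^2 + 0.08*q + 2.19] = 0.08 - 1.32*q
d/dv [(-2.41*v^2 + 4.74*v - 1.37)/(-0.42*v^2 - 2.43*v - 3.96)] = (7.8471*v^2 + 17.9364*v - 22.0995)/(0.1764*v^4 + 2.0412*v^3 + 9.2313*v^2 + 19.2456*v + 15.6816)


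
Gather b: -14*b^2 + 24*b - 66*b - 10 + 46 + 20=-14*b^2 - 42*b + 56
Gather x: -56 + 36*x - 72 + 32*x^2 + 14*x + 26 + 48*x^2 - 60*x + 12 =80*x^2 - 10*x - 90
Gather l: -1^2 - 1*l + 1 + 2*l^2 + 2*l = 2*l^2 + l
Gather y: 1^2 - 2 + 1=0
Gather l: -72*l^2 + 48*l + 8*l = -72*l^2 + 56*l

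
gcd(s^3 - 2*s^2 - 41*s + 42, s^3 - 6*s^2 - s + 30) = 1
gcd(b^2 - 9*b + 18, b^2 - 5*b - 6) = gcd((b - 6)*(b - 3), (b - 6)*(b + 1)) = b - 6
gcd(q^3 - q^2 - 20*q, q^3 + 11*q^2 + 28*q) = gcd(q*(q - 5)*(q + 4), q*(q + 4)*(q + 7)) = q^2 + 4*q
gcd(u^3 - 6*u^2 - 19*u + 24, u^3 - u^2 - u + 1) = u - 1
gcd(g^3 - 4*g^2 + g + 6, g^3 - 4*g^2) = 1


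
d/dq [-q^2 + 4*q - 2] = 4 - 2*q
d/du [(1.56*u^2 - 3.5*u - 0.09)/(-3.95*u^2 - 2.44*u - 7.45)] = (-17.6314*u^2 - 23.955*u + 25.8554)/(15.6025*u^4 + 19.276*u^3 + 64.8086*u^2 + 36.356*u + 55.5025)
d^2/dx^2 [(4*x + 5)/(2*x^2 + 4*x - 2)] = ((-12*x - 13)*(x^2 + 2*x - 1) + (x + 1)^2*(16*x + 20))/(x^2 + 2*x - 1)^3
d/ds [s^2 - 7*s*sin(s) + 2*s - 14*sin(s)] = -7*s*cos(s) + 2*s - 7*sin(s) - 14*cos(s) + 2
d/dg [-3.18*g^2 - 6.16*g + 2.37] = -6.36*g - 6.16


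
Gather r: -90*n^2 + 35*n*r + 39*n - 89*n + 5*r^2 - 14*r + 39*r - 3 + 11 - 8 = -90*n^2 - 50*n + 5*r^2 + r*(35*n + 25)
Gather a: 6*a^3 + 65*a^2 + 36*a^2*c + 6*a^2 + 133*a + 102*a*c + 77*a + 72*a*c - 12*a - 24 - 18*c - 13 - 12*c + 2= 6*a^3 + a^2*(36*c + 71) + a*(174*c + 198) - 30*c - 35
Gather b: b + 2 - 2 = b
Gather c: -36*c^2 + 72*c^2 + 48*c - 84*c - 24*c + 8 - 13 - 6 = 36*c^2 - 60*c - 11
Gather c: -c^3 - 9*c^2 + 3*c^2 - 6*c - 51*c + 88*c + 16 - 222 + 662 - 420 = -c^3 - 6*c^2 + 31*c + 36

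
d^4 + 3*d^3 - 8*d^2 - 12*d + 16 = (d - 2)*(d - 1)*(d + 2)*(d + 4)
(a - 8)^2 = a^2 - 16*a + 64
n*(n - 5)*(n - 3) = n^3 - 8*n^2 + 15*n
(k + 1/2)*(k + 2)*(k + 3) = k^3 + 11*k^2/2 + 17*k/2 + 3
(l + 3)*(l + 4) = l^2 + 7*l + 12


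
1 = 1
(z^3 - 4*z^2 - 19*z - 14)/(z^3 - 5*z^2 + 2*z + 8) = (z^2 - 5*z - 14)/(z^2 - 6*z + 8)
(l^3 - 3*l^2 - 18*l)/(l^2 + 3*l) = l - 6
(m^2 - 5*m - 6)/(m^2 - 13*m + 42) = (m + 1)/(m - 7)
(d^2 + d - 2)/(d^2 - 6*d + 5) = (d + 2)/(d - 5)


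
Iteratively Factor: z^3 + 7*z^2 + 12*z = (z + 3)*(z^2 + 4*z) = z*(z + 3)*(z + 4)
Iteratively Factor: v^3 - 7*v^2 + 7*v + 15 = (v - 3)*(v^2 - 4*v - 5) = (v - 5)*(v - 3)*(v + 1)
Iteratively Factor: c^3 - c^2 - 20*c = (c)*(c^2 - c - 20) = c*(c - 5)*(c + 4)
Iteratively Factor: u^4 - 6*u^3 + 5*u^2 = (u - 1)*(u^3 - 5*u^2) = (u - 5)*(u - 1)*(u^2) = u*(u - 5)*(u - 1)*(u)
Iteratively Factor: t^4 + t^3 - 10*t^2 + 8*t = (t + 4)*(t^3 - 3*t^2 + 2*t) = (t - 1)*(t + 4)*(t^2 - 2*t) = t*(t - 1)*(t + 4)*(t - 2)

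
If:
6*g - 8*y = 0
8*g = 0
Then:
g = 0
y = 0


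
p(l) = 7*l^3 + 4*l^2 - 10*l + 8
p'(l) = 21*l^2 + 8*l - 10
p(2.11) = 70.47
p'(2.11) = 100.37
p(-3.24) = -155.70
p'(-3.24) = 184.53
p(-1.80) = -1.86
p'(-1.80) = 43.64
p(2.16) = 75.61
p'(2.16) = 105.26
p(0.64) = 5.07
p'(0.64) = 3.72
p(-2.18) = -23.71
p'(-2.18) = 72.36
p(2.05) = 64.62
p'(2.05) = 94.65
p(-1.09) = 14.59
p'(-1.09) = 6.23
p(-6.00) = -1300.00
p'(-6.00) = 698.00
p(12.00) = 12560.00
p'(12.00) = 3110.00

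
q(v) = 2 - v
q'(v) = -1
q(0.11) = 1.89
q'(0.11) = -1.00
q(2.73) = -0.73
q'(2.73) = -1.00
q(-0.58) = 2.58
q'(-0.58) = -1.00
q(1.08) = 0.92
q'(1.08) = -1.00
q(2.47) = -0.47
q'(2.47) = -1.00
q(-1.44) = 3.44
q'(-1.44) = -1.00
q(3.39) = -1.39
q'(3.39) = -1.00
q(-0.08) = 2.08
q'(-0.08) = -1.00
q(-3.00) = 5.00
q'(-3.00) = -1.00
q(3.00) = -1.00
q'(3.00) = -1.00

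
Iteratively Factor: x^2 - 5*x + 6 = (x - 3)*(x - 2)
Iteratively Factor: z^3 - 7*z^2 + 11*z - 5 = (z - 1)*(z^2 - 6*z + 5) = (z - 5)*(z - 1)*(z - 1)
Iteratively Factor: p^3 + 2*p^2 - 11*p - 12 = (p + 4)*(p^2 - 2*p - 3) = (p - 3)*(p + 4)*(p + 1)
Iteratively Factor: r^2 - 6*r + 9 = (r - 3)*(r - 3)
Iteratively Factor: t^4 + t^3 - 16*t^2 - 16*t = (t)*(t^3 + t^2 - 16*t - 16) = t*(t + 4)*(t^2 - 3*t - 4) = t*(t + 1)*(t + 4)*(t - 4)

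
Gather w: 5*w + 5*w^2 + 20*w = 5*w^2 + 25*w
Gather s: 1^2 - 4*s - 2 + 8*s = 4*s - 1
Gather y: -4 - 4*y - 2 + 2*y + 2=-2*y - 4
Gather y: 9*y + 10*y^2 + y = 10*y^2 + 10*y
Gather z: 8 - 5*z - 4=4 - 5*z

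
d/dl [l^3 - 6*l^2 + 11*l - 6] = 3*l^2 - 12*l + 11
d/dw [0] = 0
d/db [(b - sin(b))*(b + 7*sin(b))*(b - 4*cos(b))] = (b - sin(b))*(b + 7*sin(b))*(4*sin(b) + 1) + (b - sin(b))*(b - 4*cos(b))*(7*cos(b) + 1) - (b + 7*sin(b))*(b - 4*cos(b))*(cos(b) - 1)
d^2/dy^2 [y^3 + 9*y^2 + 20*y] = 6*y + 18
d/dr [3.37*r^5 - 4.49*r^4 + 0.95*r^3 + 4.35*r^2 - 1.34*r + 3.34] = 16.85*r^4 - 17.96*r^3 + 2.85*r^2 + 8.7*r - 1.34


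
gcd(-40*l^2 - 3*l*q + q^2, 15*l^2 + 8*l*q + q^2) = 5*l + q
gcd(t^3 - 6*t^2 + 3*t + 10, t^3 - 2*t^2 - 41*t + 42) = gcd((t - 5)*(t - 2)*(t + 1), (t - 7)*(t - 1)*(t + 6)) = 1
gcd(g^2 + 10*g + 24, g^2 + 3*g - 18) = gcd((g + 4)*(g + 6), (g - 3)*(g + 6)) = g + 6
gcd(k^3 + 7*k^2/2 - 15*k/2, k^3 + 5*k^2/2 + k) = k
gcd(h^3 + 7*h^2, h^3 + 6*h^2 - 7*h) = h^2 + 7*h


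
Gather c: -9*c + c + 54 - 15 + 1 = 40 - 8*c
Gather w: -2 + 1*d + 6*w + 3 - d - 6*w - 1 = 0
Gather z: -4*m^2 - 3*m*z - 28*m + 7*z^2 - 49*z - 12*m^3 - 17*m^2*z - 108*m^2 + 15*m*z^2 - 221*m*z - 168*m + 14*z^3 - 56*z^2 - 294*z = -12*m^3 - 112*m^2 - 196*m + 14*z^3 + z^2*(15*m - 49) + z*(-17*m^2 - 224*m - 343)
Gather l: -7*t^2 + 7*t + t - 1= -7*t^2 + 8*t - 1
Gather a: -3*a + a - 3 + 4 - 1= -2*a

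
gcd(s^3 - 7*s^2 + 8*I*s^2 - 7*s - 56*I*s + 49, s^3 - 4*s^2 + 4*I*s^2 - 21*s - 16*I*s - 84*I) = s - 7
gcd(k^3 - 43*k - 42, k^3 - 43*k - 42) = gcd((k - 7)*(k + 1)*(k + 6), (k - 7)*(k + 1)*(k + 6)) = k^3 - 43*k - 42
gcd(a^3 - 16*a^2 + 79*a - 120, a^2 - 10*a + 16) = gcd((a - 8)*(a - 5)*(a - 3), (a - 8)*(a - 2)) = a - 8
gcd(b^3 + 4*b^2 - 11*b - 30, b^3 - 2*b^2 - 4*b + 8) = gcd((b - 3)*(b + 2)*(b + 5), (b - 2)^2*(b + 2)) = b + 2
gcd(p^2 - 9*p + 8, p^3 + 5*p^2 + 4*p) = 1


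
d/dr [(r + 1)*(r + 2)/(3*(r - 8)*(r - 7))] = 6*(-r^2 + 6*r + 11)/(r^4 - 30*r^3 + 337*r^2 - 1680*r + 3136)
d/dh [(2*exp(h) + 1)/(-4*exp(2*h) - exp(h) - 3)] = ((2*exp(h) + 1)*(8*exp(h) + 1) - 8*exp(2*h) - 2*exp(h) - 6)*exp(h)/(4*exp(2*h) + exp(h) + 3)^2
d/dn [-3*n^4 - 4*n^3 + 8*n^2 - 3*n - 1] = -12*n^3 - 12*n^2 + 16*n - 3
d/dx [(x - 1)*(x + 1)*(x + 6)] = 3*x^2 + 12*x - 1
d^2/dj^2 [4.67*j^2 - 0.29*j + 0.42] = 9.34000000000000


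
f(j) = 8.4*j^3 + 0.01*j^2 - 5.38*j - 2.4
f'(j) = 25.2*j^2 + 0.02*j - 5.38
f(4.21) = 601.92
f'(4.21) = 441.35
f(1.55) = 20.57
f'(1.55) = 55.19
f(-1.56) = -25.87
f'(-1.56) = 55.92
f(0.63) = -3.69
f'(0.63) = 4.63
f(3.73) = 413.59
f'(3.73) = 345.30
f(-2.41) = -106.96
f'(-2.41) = 140.94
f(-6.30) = -2068.50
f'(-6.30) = 994.68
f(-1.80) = -41.67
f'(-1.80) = 76.23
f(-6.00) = -1784.16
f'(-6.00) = 901.70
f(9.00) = 6073.59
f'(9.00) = 2036.00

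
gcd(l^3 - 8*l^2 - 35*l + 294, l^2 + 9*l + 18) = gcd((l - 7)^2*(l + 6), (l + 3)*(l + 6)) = l + 6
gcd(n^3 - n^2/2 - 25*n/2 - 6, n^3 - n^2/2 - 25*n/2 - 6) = n^3 - n^2/2 - 25*n/2 - 6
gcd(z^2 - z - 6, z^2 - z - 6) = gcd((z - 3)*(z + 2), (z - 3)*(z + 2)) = z^2 - z - 6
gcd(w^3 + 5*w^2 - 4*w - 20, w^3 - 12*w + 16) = w - 2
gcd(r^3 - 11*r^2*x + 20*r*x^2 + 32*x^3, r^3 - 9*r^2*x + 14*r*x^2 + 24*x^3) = -r^2 + 3*r*x + 4*x^2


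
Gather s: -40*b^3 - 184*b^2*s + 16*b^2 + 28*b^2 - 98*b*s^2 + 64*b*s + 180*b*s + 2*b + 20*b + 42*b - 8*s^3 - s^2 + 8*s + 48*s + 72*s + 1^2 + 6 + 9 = -40*b^3 + 44*b^2 + 64*b - 8*s^3 + s^2*(-98*b - 1) + s*(-184*b^2 + 244*b + 128) + 16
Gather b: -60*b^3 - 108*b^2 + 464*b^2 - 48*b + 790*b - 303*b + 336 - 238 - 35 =-60*b^3 + 356*b^2 + 439*b + 63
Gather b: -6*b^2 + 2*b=-6*b^2 + 2*b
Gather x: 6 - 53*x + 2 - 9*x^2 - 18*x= -9*x^2 - 71*x + 8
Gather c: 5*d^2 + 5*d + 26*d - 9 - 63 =5*d^2 + 31*d - 72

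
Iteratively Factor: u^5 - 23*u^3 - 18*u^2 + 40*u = (u + 2)*(u^4 - 2*u^3 - 19*u^2 + 20*u) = (u - 1)*(u + 2)*(u^3 - u^2 - 20*u) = (u - 1)*(u + 2)*(u + 4)*(u^2 - 5*u) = u*(u - 1)*(u + 2)*(u + 4)*(u - 5)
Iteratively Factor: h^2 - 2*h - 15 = (h + 3)*(h - 5)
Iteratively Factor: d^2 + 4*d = (d)*(d + 4)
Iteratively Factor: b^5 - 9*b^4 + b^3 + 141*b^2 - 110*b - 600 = (b - 5)*(b^4 - 4*b^3 - 19*b^2 + 46*b + 120) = (b - 5)^2*(b^3 + b^2 - 14*b - 24) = (b - 5)^2*(b + 2)*(b^2 - b - 12) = (b - 5)^2*(b - 4)*(b + 2)*(b + 3)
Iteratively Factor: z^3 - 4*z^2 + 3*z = (z - 1)*(z^2 - 3*z) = z*(z - 1)*(z - 3)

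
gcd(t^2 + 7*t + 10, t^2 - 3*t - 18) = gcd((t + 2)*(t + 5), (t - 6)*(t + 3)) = 1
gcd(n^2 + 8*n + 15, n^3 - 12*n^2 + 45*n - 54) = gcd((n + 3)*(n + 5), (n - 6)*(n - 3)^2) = 1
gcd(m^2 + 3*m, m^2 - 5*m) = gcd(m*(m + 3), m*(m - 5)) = m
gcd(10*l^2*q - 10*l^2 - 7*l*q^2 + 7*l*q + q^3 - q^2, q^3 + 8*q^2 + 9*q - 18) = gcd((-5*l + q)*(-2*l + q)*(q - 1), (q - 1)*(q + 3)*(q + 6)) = q - 1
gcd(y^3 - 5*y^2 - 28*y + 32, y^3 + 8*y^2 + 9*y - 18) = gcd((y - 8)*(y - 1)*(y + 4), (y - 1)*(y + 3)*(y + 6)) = y - 1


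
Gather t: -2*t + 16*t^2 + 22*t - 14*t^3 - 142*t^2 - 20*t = -14*t^3 - 126*t^2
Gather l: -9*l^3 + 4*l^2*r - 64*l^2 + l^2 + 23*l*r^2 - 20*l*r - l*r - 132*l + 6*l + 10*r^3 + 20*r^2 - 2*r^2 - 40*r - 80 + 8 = -9*l^3 + l^2*(4*r - 63) + l*(23*r^2 - 21*r - 126) + 10*r^3 + 18*r^2 - 40*r - 72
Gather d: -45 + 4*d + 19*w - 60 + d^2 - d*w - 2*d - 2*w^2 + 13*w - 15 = d^2 + d*(2 - w) - 2*w^2 + 32*w - 120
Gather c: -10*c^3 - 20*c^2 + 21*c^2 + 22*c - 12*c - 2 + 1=-10*c^3 + c^2 + 10*c - 1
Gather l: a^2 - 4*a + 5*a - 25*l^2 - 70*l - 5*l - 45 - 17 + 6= a^2 + a - 25*l^2 - 75*l - 56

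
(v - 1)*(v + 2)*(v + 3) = v^3 + 4*v^2 + v - 6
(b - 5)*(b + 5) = b^2 - 25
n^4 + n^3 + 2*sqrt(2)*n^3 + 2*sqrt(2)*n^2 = n^2*(n + 1)*(n + 2*sqrt(2))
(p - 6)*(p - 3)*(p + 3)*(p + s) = p^4 + p^3*s - 6*p^3 - 6*p^2*s - 9*p^2 - 9*p*s + 54*p + 54*s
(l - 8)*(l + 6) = l^2 - 2*l - 48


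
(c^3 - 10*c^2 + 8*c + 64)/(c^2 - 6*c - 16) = c - 4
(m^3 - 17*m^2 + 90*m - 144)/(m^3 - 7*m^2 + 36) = (m - 8)/(m + 2)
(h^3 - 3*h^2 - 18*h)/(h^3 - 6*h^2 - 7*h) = (-h^2 + 3*h + 18)/(-h^2 + 6*h + 7)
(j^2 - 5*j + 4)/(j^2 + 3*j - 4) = (j - 4)/(j + 4)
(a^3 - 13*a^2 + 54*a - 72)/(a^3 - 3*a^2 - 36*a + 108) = (a - 4)/(a + 6)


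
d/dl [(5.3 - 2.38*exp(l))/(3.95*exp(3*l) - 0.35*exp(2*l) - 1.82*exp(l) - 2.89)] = (18.802*exp(3*l) - 63.638*exp(2*l) + 3.71*exp(l) + 16.5242)*exp(l)/(15.6025*exp(6*l) - 2.765*exp(5*l) - 14.2555*exp(4*l) - 21.557*exp(3*l) + 5.3354*exp(2*l) + 10.5196*exp(l) + 8.3521)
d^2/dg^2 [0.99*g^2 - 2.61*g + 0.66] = 1.98000000000000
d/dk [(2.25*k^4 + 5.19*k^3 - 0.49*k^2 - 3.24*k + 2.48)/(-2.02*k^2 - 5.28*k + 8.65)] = (-9.09*k^5 - 46.1238*k^4 + 23.0436*k^3 + 130.7229*k^2 + 1.5422*k - 14.9316)/(4.0804*k^4 + 21.3312*k^3 - 7.0676*k^2 - 91.344*k + 74.8225)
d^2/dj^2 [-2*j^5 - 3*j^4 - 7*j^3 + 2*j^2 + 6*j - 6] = -40*j^3 - 36*j^2 - 42*j + 4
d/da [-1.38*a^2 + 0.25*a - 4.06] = 0.25 - 2.76*a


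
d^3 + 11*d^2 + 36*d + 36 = (d + 2)*(d + 3)*(d + 6)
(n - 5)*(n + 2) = n^2 - 3*n - 10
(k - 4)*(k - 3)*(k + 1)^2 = k^4 - 5*k^3 - k^2 + 17*k + 12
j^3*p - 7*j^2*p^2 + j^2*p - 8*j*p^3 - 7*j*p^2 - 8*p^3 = (j - 8*p)*(j + p)*(j*p + p)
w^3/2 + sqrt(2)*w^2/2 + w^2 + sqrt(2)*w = w*(w/2 + sqrt(2)/2)*(w + 2)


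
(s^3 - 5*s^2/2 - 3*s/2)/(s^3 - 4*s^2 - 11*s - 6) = s*(-2*s^2 + 5*s + 3)/(2*(-s^3 + 4*s^2 + 11*s + 6))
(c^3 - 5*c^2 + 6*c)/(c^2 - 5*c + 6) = c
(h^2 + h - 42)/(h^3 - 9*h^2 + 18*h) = (h + 7)/(h*(h - 3))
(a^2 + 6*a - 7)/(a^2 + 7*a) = (a - 1)/a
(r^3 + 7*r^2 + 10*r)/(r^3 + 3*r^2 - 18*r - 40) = r/(r - 4)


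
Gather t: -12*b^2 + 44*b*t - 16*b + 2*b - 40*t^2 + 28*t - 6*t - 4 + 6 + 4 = -12*b^2 - 14*b - 40*t^2 + t*(44*b + 22) + 6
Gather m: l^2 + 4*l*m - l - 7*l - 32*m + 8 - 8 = l^2 - 8*l + m*(4*l - 32)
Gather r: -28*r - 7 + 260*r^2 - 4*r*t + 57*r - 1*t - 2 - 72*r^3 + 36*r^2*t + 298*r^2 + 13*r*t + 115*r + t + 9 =-72*r^3 + r^2*(36*t + 558) + r*(9*t + 144)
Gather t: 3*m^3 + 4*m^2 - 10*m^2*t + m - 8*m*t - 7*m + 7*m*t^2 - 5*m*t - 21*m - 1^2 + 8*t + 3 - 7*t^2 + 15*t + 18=3*m^3 + 4*m^2 - 27*m + t^2*(7*m - 7) + t*(-10*m^2 - 13*m + 23) + 20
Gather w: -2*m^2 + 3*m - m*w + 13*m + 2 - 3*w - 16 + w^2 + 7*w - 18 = -2*m^2 + 16*m + w^2 + w*(4 - m) - 32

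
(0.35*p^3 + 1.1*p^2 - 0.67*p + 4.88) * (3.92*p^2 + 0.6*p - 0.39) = 1.372*p^5 + 4.522*p^4 - 2.1029*p^3 + 18.2986*p^2 + 3.1893*p - 1.9032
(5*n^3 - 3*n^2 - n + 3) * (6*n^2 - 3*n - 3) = 30*n^5 - 33*n^4 - 12*n^3 + 30*n^2 - 6*n - 9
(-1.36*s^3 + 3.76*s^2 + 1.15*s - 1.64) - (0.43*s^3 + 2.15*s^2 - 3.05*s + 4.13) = -1.79*s^3 + 1.61*s^2 + 4.2*s - 5.77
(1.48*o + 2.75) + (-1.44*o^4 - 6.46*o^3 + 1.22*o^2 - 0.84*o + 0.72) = -1.44*o^4 - 6.46*o^3 + 1.22*o^2 + 0.64*o + 3.47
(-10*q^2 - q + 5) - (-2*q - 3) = -10*q^2 + q + 8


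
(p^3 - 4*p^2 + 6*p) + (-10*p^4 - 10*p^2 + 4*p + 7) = -10*p^4 + p^3 - 14*p^2 + 10*p + 7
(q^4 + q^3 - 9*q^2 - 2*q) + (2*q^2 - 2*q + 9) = q^4 + q^3 - 7*q^2 - 4*q + 9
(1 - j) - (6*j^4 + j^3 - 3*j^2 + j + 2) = -6*j^4 - j^3 + 3*j^2 - 2*j - 1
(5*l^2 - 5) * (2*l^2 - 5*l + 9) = 10*l^4 - 25*l^3 + 35*l^2 + 25*l - 45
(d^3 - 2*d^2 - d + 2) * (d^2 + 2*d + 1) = d^5 - 4*d^3 - 2*d^2 + 3*d + 2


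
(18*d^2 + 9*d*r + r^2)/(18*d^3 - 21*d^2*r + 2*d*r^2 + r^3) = (3*d + r)/(3*d^2 - 4*d*r + r^2)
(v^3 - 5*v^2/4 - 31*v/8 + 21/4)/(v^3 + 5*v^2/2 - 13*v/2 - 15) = (8*v^2 - 26*v + 21)/(4*(2*v^2 + v - 15))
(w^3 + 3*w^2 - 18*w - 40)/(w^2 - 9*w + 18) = (w^3 + 3*w^2 - 18*w - 40)/(w^2 - 9*w + 18)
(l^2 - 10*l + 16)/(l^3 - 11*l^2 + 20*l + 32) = (l - 2)/(l^2 - 3*l - 4)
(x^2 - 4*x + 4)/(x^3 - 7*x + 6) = (x - 2)/(x^2 + 2*x - 3)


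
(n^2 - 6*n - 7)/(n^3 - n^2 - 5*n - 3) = (n - 7)/(n^2 - 2*n - 3)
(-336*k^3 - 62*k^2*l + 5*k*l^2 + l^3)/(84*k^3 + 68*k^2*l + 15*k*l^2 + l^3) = (-8*k + l)/(2*k + l)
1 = 1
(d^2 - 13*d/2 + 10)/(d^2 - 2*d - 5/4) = 2*(d - 4)/(2*d + 1)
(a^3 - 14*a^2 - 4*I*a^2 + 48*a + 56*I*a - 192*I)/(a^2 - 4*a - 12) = (a^2 - 4*a*(2 + I) + 32*I)/(a + 2)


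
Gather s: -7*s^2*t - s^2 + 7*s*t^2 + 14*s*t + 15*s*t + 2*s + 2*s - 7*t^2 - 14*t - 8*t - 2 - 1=s^2*(-7*t - 1) + s*(7*t^2 + 29*t + 4) - 7*t^2 - 22*t - 3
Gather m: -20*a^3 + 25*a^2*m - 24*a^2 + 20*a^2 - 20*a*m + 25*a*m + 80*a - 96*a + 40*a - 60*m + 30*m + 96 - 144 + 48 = -20*a^3 - 4*a^2 + 24*a + m*(25*a^2 + 5*a - 30)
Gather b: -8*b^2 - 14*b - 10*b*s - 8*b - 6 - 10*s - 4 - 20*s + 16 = -8*b^2 + b*(-10*s - 22) - 30*s + 6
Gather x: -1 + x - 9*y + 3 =x - 9*y + 2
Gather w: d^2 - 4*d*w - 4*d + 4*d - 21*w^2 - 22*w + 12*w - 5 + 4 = d^2 - 21*w^2 + w*(-4*d - 10) - 1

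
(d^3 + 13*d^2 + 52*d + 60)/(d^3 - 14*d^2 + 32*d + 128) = (d^2 + 11*d + 30)/(d^2 - 16*d + 64)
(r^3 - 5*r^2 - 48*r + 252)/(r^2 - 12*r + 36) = r + 7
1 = 1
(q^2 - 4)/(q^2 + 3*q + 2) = (q - 2)/(q + 1)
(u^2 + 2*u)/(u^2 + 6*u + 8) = u/(u + 4)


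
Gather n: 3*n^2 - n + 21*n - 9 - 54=3*n^2 + 20*n - 63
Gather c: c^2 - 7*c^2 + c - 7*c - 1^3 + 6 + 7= -6*c^2 - 6*c + 12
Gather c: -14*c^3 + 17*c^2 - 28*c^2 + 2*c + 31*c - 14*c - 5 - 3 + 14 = -14*c^3 - 11*c^2 + 19*c + 6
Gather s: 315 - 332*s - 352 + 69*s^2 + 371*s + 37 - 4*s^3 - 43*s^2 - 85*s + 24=-4*s^3 + 26*s^2 - 46*s + 24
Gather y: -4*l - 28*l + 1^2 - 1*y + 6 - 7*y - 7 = -32*l - 8*y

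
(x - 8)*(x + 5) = x^2 - 3*x - 40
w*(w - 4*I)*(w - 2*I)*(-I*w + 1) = -I*w^4 - 5*w^3 + 2*I*w^2 - 8*w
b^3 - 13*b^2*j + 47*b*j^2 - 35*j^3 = (b - 7*j)*(b - 5*j)*(b - j)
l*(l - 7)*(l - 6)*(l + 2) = l^4 - 11*l^3 + 16*l^2 + 84*l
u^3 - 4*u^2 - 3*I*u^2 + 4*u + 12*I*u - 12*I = (u - 2)^2*(u - 3*I)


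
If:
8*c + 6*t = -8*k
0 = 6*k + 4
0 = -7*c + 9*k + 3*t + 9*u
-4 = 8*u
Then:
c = -47/66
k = -2/3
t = 182/99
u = -1/2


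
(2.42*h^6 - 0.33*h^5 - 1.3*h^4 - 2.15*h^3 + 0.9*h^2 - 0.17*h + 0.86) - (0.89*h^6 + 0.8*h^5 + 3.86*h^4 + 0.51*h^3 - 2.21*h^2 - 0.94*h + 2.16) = 1.53*h^6 - 1.13*h^5 - 5.16*h^4 - 2.66*h^3 + 3.11*h^2 + 0.77*h - 1.3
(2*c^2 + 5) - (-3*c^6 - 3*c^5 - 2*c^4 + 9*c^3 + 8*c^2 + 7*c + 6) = 3*c^6 + 3*c^5 + 2*c^4 - 9*c^3 - 6*c^2 - 7*c - 1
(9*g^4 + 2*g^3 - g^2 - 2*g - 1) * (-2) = -18*g^4 - 4*g^3 + 2*g^2 + 4*g + 2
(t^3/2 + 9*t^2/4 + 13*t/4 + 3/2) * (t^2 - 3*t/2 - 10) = t^5/2 + 3*t^4/2 - 41*t^3/8 - 207*t^2/8 - 139*t/4 - 15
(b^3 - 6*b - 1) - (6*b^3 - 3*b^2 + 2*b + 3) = -5*b^3 + 3*b^2 - 8*b - 4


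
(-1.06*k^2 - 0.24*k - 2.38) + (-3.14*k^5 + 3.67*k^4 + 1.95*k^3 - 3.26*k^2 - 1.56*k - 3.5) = -3.14*k^5 + 3.67*k^4 + 1.95*k^3 - 4.32*k^2 - 1.8*k - 5.88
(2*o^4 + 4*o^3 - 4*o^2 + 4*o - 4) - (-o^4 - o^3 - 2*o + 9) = 3*o^4 + 5*o^3 - 4*o^2 + 6*o - 13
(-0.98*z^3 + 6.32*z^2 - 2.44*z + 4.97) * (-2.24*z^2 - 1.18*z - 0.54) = 2.1952*z^5 - 13.0004*z^4 - 1.4628*z^3 - 11.6664*z^2 - 4.547*z - 2.6838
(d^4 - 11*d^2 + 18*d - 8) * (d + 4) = d^5 + 4*d^4 - 11*d^3 - 26*d^2 + 64*d - 32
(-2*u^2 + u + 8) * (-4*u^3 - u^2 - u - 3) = 8*u^5 - 2*u^4 - 31*u^3 - 3*u^2 - 11*u - 24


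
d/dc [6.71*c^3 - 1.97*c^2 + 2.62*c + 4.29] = 20.13*c^2 - 3.94*c + 2.62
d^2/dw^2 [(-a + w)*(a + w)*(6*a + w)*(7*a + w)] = 82*a^2 + 78*a*w + 12*w^2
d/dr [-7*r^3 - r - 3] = -21*r^2 - 1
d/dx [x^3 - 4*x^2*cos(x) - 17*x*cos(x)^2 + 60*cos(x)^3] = 4*x^2*sin(x) + 3*x^2 + 17*x*sin(2*x) - 8*x*cos(x) - 180*sin(x)*cos(x)^2 - 17*cos(x)^2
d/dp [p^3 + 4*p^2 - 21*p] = 3*p^2 + 8*p - 21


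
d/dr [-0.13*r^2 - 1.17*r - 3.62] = -0.26*r - 1.17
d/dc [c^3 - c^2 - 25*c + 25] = 3*c^2 - 2*c - 25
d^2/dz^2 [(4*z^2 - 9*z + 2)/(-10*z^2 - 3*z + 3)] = 6*(340*z^3 - 320*z^2 + 210*z - 11)/(1000*z^6 + 900*z^5 - 630*z^4 - 513*z^3 + 189*z^2 + 81*z - 27)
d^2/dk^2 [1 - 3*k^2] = -6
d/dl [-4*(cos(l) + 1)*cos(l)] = 4*sin(l) + 4*sin(2*l)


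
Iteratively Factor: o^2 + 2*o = (o)*(o + 2)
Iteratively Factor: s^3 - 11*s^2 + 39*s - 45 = (s - 5)*(s^2 - 6*s + 9) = (s - 5)*(s - 3)*(s - 3)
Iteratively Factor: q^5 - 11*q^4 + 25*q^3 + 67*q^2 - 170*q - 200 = (q + 1)*(q^4 - 12*q^3 + 37*q^2 + 30*q - 200) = (q - 5)*(q + 1)*(q^3 - 7*q^2 + 2*q + 40) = (q - 5)^2*(q + 1)*(q^2 - 2*q - 8) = (q - 5)^2*(q + 1)*(q + 2)*(q - 4)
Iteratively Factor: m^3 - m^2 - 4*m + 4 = (m - 1)*(m^2 - 4) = (m - 1)*(m + 2)*(m - 2)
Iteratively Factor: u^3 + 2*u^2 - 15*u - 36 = (u - 4)*(u^2 + 6*u + 9) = (u - 4)*(u + 3)*(u + 3)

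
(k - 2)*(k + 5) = k^2 + 3*k - 10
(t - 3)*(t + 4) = t^2 + t - 12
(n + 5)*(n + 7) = n^2 + 12*n + 35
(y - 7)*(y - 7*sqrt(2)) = y^2 - 7*sqrt(2)*y - 7*y + 49*sqrt(2)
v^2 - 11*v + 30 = (v - 6)*(v - 5)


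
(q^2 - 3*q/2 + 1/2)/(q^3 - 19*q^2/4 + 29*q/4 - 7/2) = 2*(2*q - 1)/(4*q^2 - 15*q + 14)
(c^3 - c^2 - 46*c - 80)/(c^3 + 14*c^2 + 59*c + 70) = (c - 8)/(c + 7)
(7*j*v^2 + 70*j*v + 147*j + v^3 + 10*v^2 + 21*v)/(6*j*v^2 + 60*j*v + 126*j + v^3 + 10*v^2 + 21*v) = (7*j + v)/(6*j + v)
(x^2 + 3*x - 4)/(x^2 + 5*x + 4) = (x - 1)/(x + 1)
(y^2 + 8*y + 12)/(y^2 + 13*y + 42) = (y + 2)/(y + 7)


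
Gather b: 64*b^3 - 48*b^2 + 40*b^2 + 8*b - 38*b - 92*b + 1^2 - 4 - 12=64*b^3 - 8*b^2 - 122*b - 15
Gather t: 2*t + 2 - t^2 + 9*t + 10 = -t^2 + 11*t + 12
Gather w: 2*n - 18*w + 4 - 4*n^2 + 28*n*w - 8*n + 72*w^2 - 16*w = -4*n^2 - 6*n + 72*w^2 + w*(28*n - 34) + 4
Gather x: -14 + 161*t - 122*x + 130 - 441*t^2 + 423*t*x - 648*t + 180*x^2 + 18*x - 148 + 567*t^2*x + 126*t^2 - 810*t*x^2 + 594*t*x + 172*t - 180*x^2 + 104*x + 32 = -315*t^2 - 810*t*x^2 - 315*t + x*(567*t^2 + 1017*t)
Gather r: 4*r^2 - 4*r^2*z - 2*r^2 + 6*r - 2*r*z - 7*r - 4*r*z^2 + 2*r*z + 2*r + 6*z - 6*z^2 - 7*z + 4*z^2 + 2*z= r^2*(2 - 4*z) + r*(1 - 4*z^2) - 2*z^2 + z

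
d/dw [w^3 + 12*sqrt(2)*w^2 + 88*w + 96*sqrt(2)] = 3*w^2 + 24*sqrt(2)*w + 88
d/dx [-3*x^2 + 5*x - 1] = 5 - 6*x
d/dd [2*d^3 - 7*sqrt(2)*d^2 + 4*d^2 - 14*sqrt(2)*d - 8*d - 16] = 6*d^2 - 14*sqrt(2)*d + 8*d - 14*sqrt(2) - 8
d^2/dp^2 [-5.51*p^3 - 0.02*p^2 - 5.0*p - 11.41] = -33.06*p - 0.04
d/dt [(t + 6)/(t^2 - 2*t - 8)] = (t^2 - 2*t - 2*(t - 1)*(t + 6) - 8)/(-t^2 + 2*t + 8)^2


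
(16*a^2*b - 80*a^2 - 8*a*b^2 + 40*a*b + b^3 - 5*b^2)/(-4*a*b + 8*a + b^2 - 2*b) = (-4*a*b + 20*a + b^2 - 5*b)/(b - 2)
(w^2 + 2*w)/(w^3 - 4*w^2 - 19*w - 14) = w/(w^2 - 6*w - 7)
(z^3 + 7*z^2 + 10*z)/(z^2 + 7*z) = (z^2 + 7*z + 10)/(z + 7)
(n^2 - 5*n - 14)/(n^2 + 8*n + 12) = (n - 7)/(n + 6)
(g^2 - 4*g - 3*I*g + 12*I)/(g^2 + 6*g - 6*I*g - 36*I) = (g^2 - g*(4 + 3*I) + 12*I)/(g^2 + 6*g*(1 - I) - 36*I)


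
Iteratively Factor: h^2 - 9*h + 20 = (h - 5)*(h - 4)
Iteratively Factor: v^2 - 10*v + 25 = (v - 5)*(v - 5)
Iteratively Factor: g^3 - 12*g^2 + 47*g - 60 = (g - 5)*(g^2 - 7*g + 12) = (g - 5)*(g - 4)*(g - 3)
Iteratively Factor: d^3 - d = (d + 1)*(d^2 - d) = (d - 1)*(d + 1)*(d)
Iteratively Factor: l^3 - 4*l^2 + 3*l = (l - 1)*(l^2 - 3*l) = (l - 3)*(l - 1)*(l)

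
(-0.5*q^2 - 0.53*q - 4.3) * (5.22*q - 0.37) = -2.61*q^3 - 2.5816*q^2 - 22.2499*q + 1.591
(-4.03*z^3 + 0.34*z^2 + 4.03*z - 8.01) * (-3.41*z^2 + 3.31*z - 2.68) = 13.7423*z^5 - 14.4987*z^4 - 1.8165*z^3 + 39.7422*z^2 - 37.3135*z + 21.4668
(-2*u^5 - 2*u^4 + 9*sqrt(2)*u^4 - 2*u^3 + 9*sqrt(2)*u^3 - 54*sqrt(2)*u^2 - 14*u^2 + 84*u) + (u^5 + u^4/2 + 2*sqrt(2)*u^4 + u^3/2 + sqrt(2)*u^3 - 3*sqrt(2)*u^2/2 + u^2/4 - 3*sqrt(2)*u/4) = -u^5 - 3*u^4/2 + 11*sqrt(2)*u^4 - 3*u^3/2 + 10*sqrt(2)*u^3 - 111*sqrt(2)*u^2/2 - 55*u^2/4 - 3*sqrt(2)*u/4 + 84*u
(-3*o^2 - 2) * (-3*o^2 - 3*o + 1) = 9*o^4 + 9*o^3 + 3*o^2 + 6*o - 2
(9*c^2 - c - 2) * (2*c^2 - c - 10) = 18*c^4 - 11*c^3 - 93*c^2 + 12*c + 20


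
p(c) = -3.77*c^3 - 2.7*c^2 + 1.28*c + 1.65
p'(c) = -11.31*c^2 - 5.4*c + 1.28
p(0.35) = 1.61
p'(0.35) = -2.00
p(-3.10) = 84.05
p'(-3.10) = -90.67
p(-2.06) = 20.51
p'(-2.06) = -35.59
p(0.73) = -0.32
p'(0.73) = -8.69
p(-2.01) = 18.78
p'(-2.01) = -33.56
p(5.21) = -598.13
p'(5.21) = -333.85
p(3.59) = -202.98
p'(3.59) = -163.87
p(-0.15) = 1.41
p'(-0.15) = 1.84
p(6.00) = -902.19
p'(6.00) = -438.28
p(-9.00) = 2519.76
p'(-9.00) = -866.23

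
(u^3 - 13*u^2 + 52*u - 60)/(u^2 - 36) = (u^2 - 7*u + 10)/(u + 6)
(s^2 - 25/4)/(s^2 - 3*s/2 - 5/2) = (s + 5/2)/(s + 1)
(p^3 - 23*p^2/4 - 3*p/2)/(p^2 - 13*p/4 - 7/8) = 2*p*(p - 6)/(2*p - 7)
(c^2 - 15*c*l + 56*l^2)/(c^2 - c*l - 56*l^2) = (c - 7*l)/(c + 7*l)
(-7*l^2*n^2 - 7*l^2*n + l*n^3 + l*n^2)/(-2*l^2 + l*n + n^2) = l*n*(-7*l*n - 7*l + n^2 + n)/(-2*l^2 + l*n + n^2)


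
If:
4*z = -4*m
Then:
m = -z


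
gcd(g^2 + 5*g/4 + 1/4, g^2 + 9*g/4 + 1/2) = g + 1/4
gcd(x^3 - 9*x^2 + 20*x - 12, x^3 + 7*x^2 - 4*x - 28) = x - 2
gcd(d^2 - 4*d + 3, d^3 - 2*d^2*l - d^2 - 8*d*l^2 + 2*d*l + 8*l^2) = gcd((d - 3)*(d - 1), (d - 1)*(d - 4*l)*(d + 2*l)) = d - 1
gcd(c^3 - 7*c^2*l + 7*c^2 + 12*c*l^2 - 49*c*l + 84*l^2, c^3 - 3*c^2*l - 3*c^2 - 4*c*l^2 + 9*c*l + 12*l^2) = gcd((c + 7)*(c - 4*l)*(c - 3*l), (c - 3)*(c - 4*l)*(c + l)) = c - 4*l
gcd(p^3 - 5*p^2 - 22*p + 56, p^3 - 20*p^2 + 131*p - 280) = p - 7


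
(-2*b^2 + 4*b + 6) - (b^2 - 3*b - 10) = -3*b^2 + 7*b + 16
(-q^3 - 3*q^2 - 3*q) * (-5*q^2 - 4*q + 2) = 5*q^5 + 19*q^4 + 25*q^3 + 6*q^2 - 6*q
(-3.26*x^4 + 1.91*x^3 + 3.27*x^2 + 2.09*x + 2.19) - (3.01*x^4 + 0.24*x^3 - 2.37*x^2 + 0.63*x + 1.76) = -6.27*x^4 + 1.67*x^3 + 5.64*x^2 + 1.46*x + 0.43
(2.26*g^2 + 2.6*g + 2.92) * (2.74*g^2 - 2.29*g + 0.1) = 6.1924*g^4 + 1.9486*g^3 + 2.2728*g^2 - 6.4268*g + 0.292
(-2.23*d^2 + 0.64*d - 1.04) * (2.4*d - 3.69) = -5.352*d^3 + 9.7647*d^2 - 4.8576*d + 3.8376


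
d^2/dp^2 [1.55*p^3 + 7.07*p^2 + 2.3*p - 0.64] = 9.3*p + 14.14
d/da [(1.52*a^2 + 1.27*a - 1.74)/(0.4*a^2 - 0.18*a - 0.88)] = (-0.7816*a^2 - 1.2832*a - 1.4308)/(0.16*a^4 - 0.144*a^3 - 0.6716*a^2 + 0.3168*a + 0.7744)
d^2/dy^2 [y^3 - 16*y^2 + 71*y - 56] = 6*y - 32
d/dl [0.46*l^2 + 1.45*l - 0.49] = 0.92*l + 1.45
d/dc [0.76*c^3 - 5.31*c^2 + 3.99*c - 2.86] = 2.28*c^2 - 10.62*c + 3.99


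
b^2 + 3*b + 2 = (b + 1)*(b + 2)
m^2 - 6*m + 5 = (m - 5)*(m - 1)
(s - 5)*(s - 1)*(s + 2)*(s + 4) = s^4 - 23*s^2 - 18*s + 40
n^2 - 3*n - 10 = (n - 5)*(n + 2)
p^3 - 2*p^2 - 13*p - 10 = (p - 5)*(p + 1)*(p + 2)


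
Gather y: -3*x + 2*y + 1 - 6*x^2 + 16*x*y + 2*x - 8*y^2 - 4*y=-6*x^2 - x - 8*y^2 + y*(16*x - 2) + 1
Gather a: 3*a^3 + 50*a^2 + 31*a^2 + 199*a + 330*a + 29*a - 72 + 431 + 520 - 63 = 3*a^3 + 81*a^2 + 558*a + 816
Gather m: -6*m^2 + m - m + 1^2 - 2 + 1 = -6*m^2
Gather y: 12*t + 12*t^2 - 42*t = 12*t^2 - 30*t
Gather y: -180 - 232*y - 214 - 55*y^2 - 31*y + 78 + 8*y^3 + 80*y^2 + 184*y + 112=8*y^3 + 25*y^2 - 79*y - 204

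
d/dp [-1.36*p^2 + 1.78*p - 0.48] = 1.78 - 2.72*p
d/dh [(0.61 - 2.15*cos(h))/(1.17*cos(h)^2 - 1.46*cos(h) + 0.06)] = (-2.5155*cos(h)^2 + 1.4274*cos(h) - 0.7616)*sin(h)/(1.3689*cos(h)^4 - 3.4164*cos(h)^3 + 2.272*cos(h)^2 - 0.1752*cos(h) + 0.0036)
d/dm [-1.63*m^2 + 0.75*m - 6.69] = 0.75 - 3.26*m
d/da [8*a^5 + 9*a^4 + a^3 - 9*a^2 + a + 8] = 40*a^4 + 36*a^3 + 3*a^2 - 18*a + 1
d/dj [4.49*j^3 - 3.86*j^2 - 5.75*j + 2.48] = 13.47*j^2 - 7.72*j - 5.75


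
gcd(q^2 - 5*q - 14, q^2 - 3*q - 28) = q - 7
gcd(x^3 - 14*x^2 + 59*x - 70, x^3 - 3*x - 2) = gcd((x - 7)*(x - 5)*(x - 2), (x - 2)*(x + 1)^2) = x - 2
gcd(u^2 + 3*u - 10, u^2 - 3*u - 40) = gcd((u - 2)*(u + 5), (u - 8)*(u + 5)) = u + 5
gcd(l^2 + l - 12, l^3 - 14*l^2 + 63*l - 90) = l - 3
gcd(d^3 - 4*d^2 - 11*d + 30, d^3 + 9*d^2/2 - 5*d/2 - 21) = d^2 + d - 6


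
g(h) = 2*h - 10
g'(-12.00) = 2.00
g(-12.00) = -34.00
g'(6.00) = 2.00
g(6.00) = 2.00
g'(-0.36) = 2.00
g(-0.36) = -10.72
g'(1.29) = 2.00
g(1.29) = -7.42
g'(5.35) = 2.00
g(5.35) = 0.70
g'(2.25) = 2.00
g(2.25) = -5.50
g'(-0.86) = 2.00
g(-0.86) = -11.72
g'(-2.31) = 2.00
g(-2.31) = -14.62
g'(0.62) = 2.00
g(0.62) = -8.76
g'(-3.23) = 2.00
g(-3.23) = -16.46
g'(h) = 2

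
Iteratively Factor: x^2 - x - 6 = (x + 2)*(x - 3)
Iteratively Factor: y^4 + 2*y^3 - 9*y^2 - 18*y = (y - 3)*(y^3 + 5*y^2 + 6*y) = y*(y - 3)*(y^2 + 5*y + 6) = y*(y - 3)*(y + 3)*(y + 2)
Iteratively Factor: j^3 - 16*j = (j)*(j^2 - 16) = j*(j - 4)*(j + 4)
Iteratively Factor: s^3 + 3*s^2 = (s)*(s^2 + 3*s) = s*(s + 3)*(s)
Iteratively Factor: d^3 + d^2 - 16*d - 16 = (d + 4)*(d^2 - 3*d - 4) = (d + 1)*(d + 4)*(d - 4)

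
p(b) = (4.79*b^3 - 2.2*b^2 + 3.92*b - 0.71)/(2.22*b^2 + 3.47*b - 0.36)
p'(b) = (-4.44*b - 3.47)*(4.79*b^3 - 2.2*b^2 + 3.92*b - 0.71)/(2.22*b^2 + 3.47*b - 0.36)^2 + (14.37*b^2 - 4.4*b + 3.92)/(2.22*b^2 + 3.47*b - 0.36) = (10.6338*b^4 + 33.2426*b^3 - 21.5096*b^2 + 4.7364*b + 1.0525)/(4.9284*b^4 + 15.4068*b^3 + 10.4425*b^2 - 2.4984*b + 0.1296)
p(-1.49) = 45.34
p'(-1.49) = -307.47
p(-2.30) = -23.41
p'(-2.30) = -19.91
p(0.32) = 0.49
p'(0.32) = 1.64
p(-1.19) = 12.31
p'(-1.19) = -38.52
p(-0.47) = 2.36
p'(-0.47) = -3.93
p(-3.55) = -16.78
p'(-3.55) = -0.36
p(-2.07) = -30.84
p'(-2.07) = -51.69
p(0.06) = 3.35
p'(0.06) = 61.24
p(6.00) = 9.75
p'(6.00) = 2.01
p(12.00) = 22.18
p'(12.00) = 2.11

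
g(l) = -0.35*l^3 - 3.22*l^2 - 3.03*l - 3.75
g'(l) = -1.05*l^2 - 6.44*l - 3.03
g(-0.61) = -3.02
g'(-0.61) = 0.51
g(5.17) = -153.85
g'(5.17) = -64.39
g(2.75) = -43.71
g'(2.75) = -28.68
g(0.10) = -4.09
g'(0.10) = -3.68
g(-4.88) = -24.97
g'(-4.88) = 3.39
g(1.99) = -25.29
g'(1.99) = -20.00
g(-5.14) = -25.72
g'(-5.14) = 2.33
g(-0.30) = -3.12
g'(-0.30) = -1.19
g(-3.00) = -14.19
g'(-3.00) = 6.84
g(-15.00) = 498.45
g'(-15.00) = -142.68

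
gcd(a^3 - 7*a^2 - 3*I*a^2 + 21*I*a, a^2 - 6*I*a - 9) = a - 3*I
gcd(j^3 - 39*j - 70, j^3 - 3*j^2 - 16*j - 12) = j + 2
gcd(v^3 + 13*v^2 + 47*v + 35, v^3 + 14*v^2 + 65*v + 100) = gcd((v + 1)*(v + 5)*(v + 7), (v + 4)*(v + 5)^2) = v + 5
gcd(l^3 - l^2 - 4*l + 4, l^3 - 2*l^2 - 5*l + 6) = l^2 + l - 2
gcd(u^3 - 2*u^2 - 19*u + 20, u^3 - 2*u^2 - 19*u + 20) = u^3 - 2*u^2 - 19*u + 20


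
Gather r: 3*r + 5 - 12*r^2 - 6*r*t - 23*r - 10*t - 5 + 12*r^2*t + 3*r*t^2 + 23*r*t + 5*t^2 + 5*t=r^2*(12*t - 12) + r*(3*t^2 + 17*t - 20) + 5*t^2 - 5*t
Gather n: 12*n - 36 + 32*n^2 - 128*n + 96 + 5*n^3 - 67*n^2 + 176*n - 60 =5*n^3 - 35*n^2 + 60*n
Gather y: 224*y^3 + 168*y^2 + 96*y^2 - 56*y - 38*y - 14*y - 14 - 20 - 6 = 224*y^3 + 264*y^2 - 108*y - 40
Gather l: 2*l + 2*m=2*l + 2*m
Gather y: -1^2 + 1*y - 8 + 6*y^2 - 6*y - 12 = 6*y^2 - 5*y - 21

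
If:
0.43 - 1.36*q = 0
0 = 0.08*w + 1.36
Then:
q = 0.32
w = -17.00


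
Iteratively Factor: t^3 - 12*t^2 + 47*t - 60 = (t - 3)*(t^2 - 9*t + 20) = (t - 5)*(t - 3)*(t - 4)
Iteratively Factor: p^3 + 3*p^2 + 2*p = (p + 1)*(p^2 + 2*p) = (p + 1)*(p + 2)*(p)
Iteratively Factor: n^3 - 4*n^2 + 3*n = (n - 1)*(n^2 - 3*n) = n*(n - 1)*(n - 3)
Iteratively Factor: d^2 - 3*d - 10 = (d - 5)*(d + 2)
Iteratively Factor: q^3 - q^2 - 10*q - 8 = (q + 2)*(q^2 - 3*q - 4) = (q - 4)*(q + 2)*(q + 1)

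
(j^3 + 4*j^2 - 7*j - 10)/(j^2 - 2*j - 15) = (-j^3 - 4*j^2 + 7*j + 10)/(-j^2 + 2*j + 15)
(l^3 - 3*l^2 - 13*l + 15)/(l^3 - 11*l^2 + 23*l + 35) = (l^2 + 2*l - 3)/(l^2 - 6*l - 7)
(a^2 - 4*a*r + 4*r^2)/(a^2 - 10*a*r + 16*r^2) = (-a + 2*r)/(-a + 8*r)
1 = 1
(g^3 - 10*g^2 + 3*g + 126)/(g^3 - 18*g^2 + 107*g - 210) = (g + 3)/(g - 5)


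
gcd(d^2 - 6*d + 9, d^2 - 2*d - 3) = d - 3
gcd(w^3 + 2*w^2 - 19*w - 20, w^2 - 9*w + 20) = w - 4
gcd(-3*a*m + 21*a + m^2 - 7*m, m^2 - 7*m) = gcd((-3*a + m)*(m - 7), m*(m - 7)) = m - 7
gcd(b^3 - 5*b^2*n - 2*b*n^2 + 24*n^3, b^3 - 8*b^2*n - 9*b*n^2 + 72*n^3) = b - 3*n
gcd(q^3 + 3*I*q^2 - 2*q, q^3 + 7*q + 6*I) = q^2 + 3*I*q - 2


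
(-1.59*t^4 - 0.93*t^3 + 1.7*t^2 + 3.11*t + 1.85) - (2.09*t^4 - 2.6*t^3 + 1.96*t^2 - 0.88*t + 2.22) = -3.68*t^4 + 1.67*t^3 - 0.26*t^2 + 3.99*t - 0.37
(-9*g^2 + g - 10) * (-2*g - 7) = 18*g^3 + 61*g^2 + 13*g + 70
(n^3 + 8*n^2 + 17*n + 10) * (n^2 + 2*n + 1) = n^5 + 10*n^4 + 34*n^3 + 52*n^2 + 37*n + 10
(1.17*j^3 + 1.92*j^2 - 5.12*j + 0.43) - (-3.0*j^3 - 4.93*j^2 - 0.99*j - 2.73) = 4.17*j^3 + 6.85*j^2 - 4.13*j + 3.16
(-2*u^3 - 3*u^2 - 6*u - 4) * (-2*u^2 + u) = 4*u^5 + 4*u^4 + 9*u^3 + 2*u^2 - 4*u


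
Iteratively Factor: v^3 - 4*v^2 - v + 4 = (v - 4)*(v^2 - 1) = (v - 4)*(v - 1)*(v + 1)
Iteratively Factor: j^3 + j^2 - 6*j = (j)*(j^2 + j - 6) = j*(j - 2)*(j + 3)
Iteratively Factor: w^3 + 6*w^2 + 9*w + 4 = (w + 1)*(w^2 + 5*w + 4) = (w + 1)*(w + 4)*(w + 1)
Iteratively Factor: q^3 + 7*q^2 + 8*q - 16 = (q - 1)*(q^2 + 8*q + 16) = (q - 1)*(q + 4)*(q + 4)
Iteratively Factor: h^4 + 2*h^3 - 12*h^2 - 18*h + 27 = (h + 3)*(h^3 - h^2 - 9*h + 9) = (h - 1)*(h + 3)*(h^2 - 9) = (h - 1)*(h + 3)^2*(h - 3)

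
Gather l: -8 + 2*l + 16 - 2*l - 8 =0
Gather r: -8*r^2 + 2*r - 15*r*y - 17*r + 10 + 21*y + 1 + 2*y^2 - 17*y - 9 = -8*r^2 + r*(-15*y - 15) + 2*y^2 + 4*y + 2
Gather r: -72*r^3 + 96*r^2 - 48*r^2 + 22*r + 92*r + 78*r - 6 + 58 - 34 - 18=-72*r^3 + 48*r^2 + 192*r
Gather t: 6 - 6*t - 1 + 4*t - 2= 3 - 2*t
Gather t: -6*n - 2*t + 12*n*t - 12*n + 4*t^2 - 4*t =-18*n + 4*t^2 + t*(12*n - 6)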